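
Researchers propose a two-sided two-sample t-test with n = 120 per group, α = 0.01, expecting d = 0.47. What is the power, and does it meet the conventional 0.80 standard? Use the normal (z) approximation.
Power ≈ 0.86; the study is adequately powered (power ≥ 0.80)

Power calculation (two-sample t-test, normal approximation):
z_β = d · √(n/2) - z_{α/2}
z_β = 0.47 · √(120/2) - 2.576
z_β = 0.47 · 7.746 - 2.576
z_β = 1.065

Power = Φ(z_β) = Φ(1.065) ≈ 0.857

Effect size d = 0.47 is small by Cohen's convention (0.2/0.5/0.8).

Threshold: power ≥ 0.80 is conventionally adequate.
Power ≈ 0.86 → the study is adequately powered (power ≥ 0.80).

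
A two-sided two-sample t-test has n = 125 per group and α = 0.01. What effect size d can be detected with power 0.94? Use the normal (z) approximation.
d ≈ 0.52

Minimum detectable effect (two-sample t-test, normal approximation):
d = (z_{α/2} + z_β) / √(n/2)
d = (2.576 + 1.555) / √(125/2)
d = 4.131 / 7.906
d ≈ 0.52

By Cohen's convention (0.2 small / 0.5 medium / 0.8 large): medium effect.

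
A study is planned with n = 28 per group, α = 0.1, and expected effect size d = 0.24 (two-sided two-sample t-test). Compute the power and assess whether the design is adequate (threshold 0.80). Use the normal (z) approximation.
Power ≈ 0.23; the study is underpowered (power < 0.80)

Power calculation (two-sample t-test, normal approximation):
z_β = d · √(n/2) - z_{α/2}
z_β = 0.24 · √(28/2) - 1.645
z_β = 0.24 · 3.742 - 1.645
z_β = -0.747

Power = Φ(z_β) = Φ(-0.747) ≈ 0.228

Effect size d = 0.24 is small by Cohen's convention (0.2/0.5/0.8).

Threshold: power ≥ 0.80 is conventionally adequate.
Power ≈ 0.23 → the study is underpowered (power < 0.80).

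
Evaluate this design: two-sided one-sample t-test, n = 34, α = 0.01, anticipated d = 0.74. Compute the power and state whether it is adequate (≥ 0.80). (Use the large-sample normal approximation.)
Power ≈ 0.96; the study is adequately powered (power ≥ 0.80)

Power calculation (one-sample t-test, normal approximation):
z_β = d · √n - z_{α/2}
z_β = 0.74 · √34 - 2.576
z_β = 0.74 · 5.831 - 2.576
z_β = 1.739

Power = Φ(z_β) = Φ(1.739) ≈ 0.959

Effect size d = 0.74 is medium by Cohen's convention (0.2/0.5/0.8).

Threshold: power ≥ 0.80 is conventionally adequate.
Power ≈ 0.96 → the study is adequately powered (power ≥ 0.80).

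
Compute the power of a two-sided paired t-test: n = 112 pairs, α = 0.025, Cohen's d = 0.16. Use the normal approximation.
Power ≈ 0.29

Power calculation (paired t-test, normal approximation):
z_β = d · √n - z_{α/2}
z_β = 0.16 · √112 - 2.241
z_β = 0.16 · 10.583 - 2.241
z_β = -0.548

Power = Φ(z_β) = Φ(-0.548) ≈ 0.292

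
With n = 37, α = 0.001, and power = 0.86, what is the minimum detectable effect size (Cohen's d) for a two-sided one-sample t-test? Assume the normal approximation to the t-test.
d ≈ 0.72

Minimum detectable effect (one-sample t-test, normal approximation):
d = (z_{α/2} + z_β) / √n
d = (3.291 + 1.080) / √37
d = 4.371 / 6.083
d ≈ 0.72

By Cohen's convention (0.2 small / 0.5 medium / 0.8 large): medium effect.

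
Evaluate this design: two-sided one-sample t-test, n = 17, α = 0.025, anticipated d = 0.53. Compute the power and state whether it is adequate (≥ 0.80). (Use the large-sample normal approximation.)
Power ≈ 0.48; the study is underpowered (power < 0.80)

Power calculation (one-sample t-test, normal approximation):
z_β = d · √n - z_{α/2}
z_β = 0.53 · √17 - 2.241
z_β = 0.53 · 4.123 - 2.241
z_β = -0.056

Power = Φ(z_β) = Φ(-0.056) ≈ 0.478

Effect size d = 0.53 is medium by Cohen's convention (0.2/0.5/0.8).

Threshold: power ≥ 0.80 is conventionally adequate.
Power ≈ 0.48 → the study is underpowered (power < 0.80).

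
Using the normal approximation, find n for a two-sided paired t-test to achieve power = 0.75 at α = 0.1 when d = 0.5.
n = 22 pairs

Sample size formula (paired t-test, normal approximation):
n = ((z_{α/2} + z_β) / d)²

z_{α/2} = 1.645 (for α = 0.1, two-sided)
z_β = 0.674 (for power = 0.75)
d = 0.5

n = ((1.645 + 0.674) / 0.5)²
n = (4.638)²
n ≈ 21.51
Round up to the next whole number: n = 22 pairs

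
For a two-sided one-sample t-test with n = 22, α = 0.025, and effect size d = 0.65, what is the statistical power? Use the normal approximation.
Power ≈ 0.79

Power calculation (one-sample t-test, normal approximation):
z_β = d · √n - z_{α/2}
z_β = 0.65 · √22 - 2.241
z_β = 0.65 · 4.690 - 2.241
z_β = 0.807

Power = Φ(z_β) = Φ(0.807) ≈ 0.790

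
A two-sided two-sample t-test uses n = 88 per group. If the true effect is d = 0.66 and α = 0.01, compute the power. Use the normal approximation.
Power ≈ 0.96

Power calculation (two-sample t-test, normal approximation):
z_β = d · √(n/2) - z_{α/2}
z_β = 0.66 · √(88/2) - 2.576
z_β = 0.66 · 6.633 - 2.576
z_β = 1.802

Power = Φ(z_β) = Φ(1.802) ≈ 0.964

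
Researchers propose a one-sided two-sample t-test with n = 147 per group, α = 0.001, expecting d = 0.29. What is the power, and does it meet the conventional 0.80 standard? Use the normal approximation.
Power ≈ 0.27; the study is underpowered (power < 0.80)

Power calculation (two-sample t-test, normal approximation):
z_β = d · √(n/2) - z_α
z_β = 0.29 · √(147/2) - 3.090
z_β = 0.29 · 8.573 - 3.090
z_β = -0.604

Power = Φ(z_β) = Φ(-0.604) ≈ 0.273

Effect size d = 0.29 is small by Cohen's convention (0.2/0.5/0.8).

Threshold: power ≥ 0.80 is conventionally adequate.
Power ≈ 0.27 → the study is underpowered (power < 0.80).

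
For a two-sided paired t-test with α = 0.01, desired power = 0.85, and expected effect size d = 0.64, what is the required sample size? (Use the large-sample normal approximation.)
n = 32 pairs

Sample size formula (paired t-test, normal approximation):
n = ((z_{α/2} + z_β) / d)²

z_{α/2} = 2.576 (for α = 0.01, two-sided)
z_β = 1.036 (for power = 0.85)
d = 0.64

n = ((2.576 + 1.036) / 0.64)²
n = (5.644)²
n ≈ 31.85
Round up to the next whole number: n = 32 pairs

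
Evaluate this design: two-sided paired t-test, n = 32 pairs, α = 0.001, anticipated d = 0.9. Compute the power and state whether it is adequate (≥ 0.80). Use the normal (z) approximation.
Power ≈ 0.96; the study is adequately powered (power ≥ 0.80)

Power calculation (paired t-test, normal approximation):
z_β = d · √n - z_{α/2}
z_β = 0.9 · √32 - 3.291
z_β = 0.9 · 5.657 - 3.291
z_β = 1.801

Power = Φ(z_β) = Φ(1.801) ≈ 0.964

Effect size d = 0.9 is large by Cohen's convention (0.2/0.5/0.8).

Threshold: power ≥ 0.80 is conventionally adequate.
Power ≈ 0.96 → the study is adequately powered (power ≥ 0.80).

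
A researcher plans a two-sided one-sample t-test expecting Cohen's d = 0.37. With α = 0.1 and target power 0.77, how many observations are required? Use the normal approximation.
n = 42

Sample size formula (one-sample t-test, normal approximation):
n = ((z_{α/2} + z_β) / d)²

z_{α/2} = 1.645 (for α = 0.1, two-sided)
z_β = 0.739 (for power = 0.77)
d = 0.37

n = ((1.645 + 0.739) / 0.37)²
n = (6.443)²
n ≈ 41.51
Round up to the next whole number: n = 42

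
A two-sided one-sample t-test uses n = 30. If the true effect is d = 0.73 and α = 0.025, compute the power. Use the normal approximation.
Power ≈ 0.96

Power calculation (one-sample t-test, normal approximation):
z_β = d · √n - z_{α/2}
z_β = 0.73 · √30 - 2.241
z_β = 0.73 · 5.477 - 2.241
z_β = 1.757

Power = Φ(z_β) = Φ(1.757) ≈ 0.961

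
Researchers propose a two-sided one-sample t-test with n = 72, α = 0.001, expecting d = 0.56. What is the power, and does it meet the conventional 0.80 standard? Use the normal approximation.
Power ≈ 0.93; the study is adequately powered (power ≥ 0.80)

Power calculation (one-sample t-test, normal approximation):
z_β = d · √n - z_{α/2}
z_β = 0.56 · √72 - 3.291
z_β = 0.56 · 8.485 - 3.291
z_β = 1.461

Power = Φ(z_β) = Φ(1.461) ≈ 0.928

Effect size d = 0.56 is medium by Cohen's convention (0.2/0.5/0.8).

Threshold: power ≥ 0.80 is conventionally adequate.
Power ≈ 0.93 → the study is adequately powered (power ≥ 0.80).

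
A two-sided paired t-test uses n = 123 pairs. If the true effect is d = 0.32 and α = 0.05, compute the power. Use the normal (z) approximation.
Power ≈ 0.94

Power calculation (paired t-test, normal approximation):
z_β = d · √n - z_{α/2}
z_β = 0.32 · √123 - 1.960
z_β = 0.32 · 11.091 - 1.960
z_β = 1.589

Power = Φ(z_β) = Φ(1.589) ≈ 0.944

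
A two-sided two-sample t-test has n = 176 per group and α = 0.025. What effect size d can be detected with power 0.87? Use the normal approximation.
d ≈ 0.36

Minimum detectable effect (two-sample t-test, normal approximation):
d = (z_{α/2} + z_β) / √(n/2)
d = (2.241 + 1.126) / √(176/2)
d = 3.368 / 9.381
d ≈ 0.36

By Cohen's convention (0.2 small / 0.5 medium / 0.8 large): small effect.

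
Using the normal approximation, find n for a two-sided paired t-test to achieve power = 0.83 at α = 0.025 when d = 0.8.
n = 16 pairs

Sample size formula (paired t-test, normal approximation):
n = ((z_{α/2} + z_β) / d)²

z_{α/2} = 2.241 (for α = 0.025, two-sided)
z_β = 0.954 (for power = 0.83)
d = 0.8

n = ((2.241 + 0.954) / 0.8)²
n = (3.994)²
n ≈ 15.95
Round up to the next whole number: n = 16 pairs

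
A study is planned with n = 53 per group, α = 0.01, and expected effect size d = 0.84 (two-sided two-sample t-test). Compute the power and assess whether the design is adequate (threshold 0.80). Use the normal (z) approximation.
Power ≈ 0.96; the study is adequately powered (power ≥ 0.80)

Power calculation (two-sample t-test, normal approximation):
z_β = d · √(n/2) - z_{α/2}
z_β = 0.84 · √(53/2) - 2.576
z_β = 0.84 · 5.148 - 2.576
z_β = 1.748

Power = Φ(z_β) = Φ(1.748) ≈ 0.960

Effect size d = 0.84 is large by Cohen's convention (0.2/0.5/0.8).

Threshold: power ≥ 0.80 is conventionally adequate.
Power ≈ 0.96 → the study is adequately powered (power ≥ 0.80).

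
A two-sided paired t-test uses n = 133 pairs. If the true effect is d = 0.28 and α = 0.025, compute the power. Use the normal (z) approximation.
Power ≈ 0.84

Power calculation (paired t-test, normal approximation):
z_β = d · √n - z_{α/2}
z_β = 0.28 · √133 - 2.241
z_β = 0.28 · 11.533 - 2.241
z_β = 0.988

Power = Φ(z_β) = Φ(0.988) ≈ 0.838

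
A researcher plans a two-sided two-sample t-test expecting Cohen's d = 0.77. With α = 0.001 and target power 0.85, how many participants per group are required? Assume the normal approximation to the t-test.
n = 64 per group

Sample size formula (two-sample t-test, normal approximation):
n = 2 · ((z_{α/2} + z_β) / d)²

z_{α/2} = 3.291 (for α = 0.001, two-sided)
z_β = 1.036 (for power = 0.85)
d = 0.77

n = 2 · ((3.291 + 1.036) / 0.77)²
n = 2 · (5.619)²
n ≈ 63.15
Round up to the next whole number: n = 64 per group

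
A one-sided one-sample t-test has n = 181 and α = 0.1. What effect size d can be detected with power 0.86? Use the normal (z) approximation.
d ≈ 0.18

Minimum detectable effect (one-sample t-test, normal approximation):
d = (z_α + z_β) / √n
d = (1.282 + 1.080) / √181
d = 2.362 / 13.454
d ≈ 0.18

By Cohen's convention (0.2 small / 0.5 medium / 0.8 large): very small effect.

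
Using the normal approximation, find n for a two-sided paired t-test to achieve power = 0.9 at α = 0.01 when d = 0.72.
n = 29 pairs

Sample size formula (paired t-test, normal approximation):
n = ((z_{α/2} + z_β) / d)²

z_{α/2} = 2.576 (for α = 0.01, two-sided)
z_β = 1.282 (for power = 0.9)
d = 0.72

n = ((2.576 + 1.282) / 0.72)²
n = (5.358)²
n ≈ 28.71
Round up to the next whole number: n = 29 pairs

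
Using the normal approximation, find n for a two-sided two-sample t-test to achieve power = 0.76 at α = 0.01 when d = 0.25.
n = 345 per group

Sample size formula (two-sample t-test, normal approximation):
n = 2 · ((z_{α/2} + z_β) / d)²

z_{α/2} = 2.576 (for α = 0.01, two-sided)
z_β = 0.706 (for power = 0.76)
d = 0.25

n = 2 · ((2.576 + 0.706) / 0.25)²
n = 2 · (13.128)²
n ≈ 344.69
Round up to the next whole number: n = 345 per group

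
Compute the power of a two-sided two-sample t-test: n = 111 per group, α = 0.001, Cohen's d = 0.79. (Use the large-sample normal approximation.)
Power ≈ 1.00

Power calculation (two-sample t-test, normal approximation):
z_β = d · √(n/2) - z_{α/2}
z_β = 0.79 · √(111/2) - 3.291
z_β = 0.79 · 7.450 - 3.291
z_β = 2.595

Power = Φ(z_β) = Φ(2.595) ≈ 0.995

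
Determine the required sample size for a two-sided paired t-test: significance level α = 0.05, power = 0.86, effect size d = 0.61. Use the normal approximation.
n = 25 pairs

Sample size formula (paired t-test, normal approximation):
n = ((z_{α/2} + z_β) / d)²

z_{α/2} = 1.960 (for α = 0.05, two-sided)
z_β = 1.080 (for power = 0.86)
d = 0.61

n = ((1.960 + 1.080) / 0.61)²
n = (4.984)²
n ≈ 24.84
Round up to the next whole number: n = 25 pairs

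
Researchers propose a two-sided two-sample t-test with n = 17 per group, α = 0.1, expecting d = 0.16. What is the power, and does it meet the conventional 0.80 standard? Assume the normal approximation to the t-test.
Power ≈ 0.12; the study is underpowered (power < 0.80)

Power calculation (two-sample t-test, normal approximation):
z_β = d · √(n/2) - z_{α/2}
z_β = 0.16 · √(17/2) - 1.645
z_β = 0.16 · 2.915 - 1.645
z_β = -1.178

Power = Φ(z_β) = Φ(-1.178) ≈ 0.119

Effect size d = 0.16 is very small by Cohen's convention (0.2/0.5/0.8).

Threshold: power ≥ 0.80 is conventionally adequate.
Power ≈ 0.12 → the study is underpowered (power < 0.80).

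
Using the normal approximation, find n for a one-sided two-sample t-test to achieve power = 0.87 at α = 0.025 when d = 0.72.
n = 37 per group

Sample size formula (two-sample t-test, normal approximation):
n = 2 · ((z_α + z_β) / d)²

z_α = 1.960 (for α = 0.025, one-sided)
z_β = 1.126 (for power = 0.87)
d = 0.72

n = 2 · ((1.960 + 1.126) / 0.72)²
n = 2 · (4.286)²
n ≈ 36.74
Round up to the next whole number: n = 37 per group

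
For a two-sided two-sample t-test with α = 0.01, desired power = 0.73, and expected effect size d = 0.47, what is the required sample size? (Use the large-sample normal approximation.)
n = 93 per group

Sample size formula (two-sample t-test, normal approximation):
n = 2 · ((z_{α/2} + z_β) / d)²

z_{α/2} = 2.576 (for α = 0.01, two-sided)
z_β = 0.613 (for power = 0.73)
d = 0.47

n = 2 · ((2.576 + 0.613) / 0.47)²
n = 2 · (6.785)²
n ≈ 92.07
Round up to the next whole number: n = 93 per group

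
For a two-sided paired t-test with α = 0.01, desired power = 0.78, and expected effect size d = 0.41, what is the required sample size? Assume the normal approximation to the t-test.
n = 67 pairs

Sample size formula (paired t-test, normal approximation):
n = ((z_{α/2} + z_β) / d)²

z_{α/2} = 2.576 (for α = 0.01, two-sided)
z_β = 0.772 (for power = 0.78)
d = 0.41

n = ((2.576 + 0.772) / 0.41)²
n = (8.166)²
n ≈ 66.68
Round up to the next whole number: n = 67 pairs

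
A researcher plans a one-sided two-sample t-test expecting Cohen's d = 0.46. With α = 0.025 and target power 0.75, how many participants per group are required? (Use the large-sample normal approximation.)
n = 66 per group

Sample size formula (two-sample t-test, normal approximation):
n = 2 · ((z_α + z_β) / d)²

z_α = 1.960 (for α = 0.025, one-sided)
z_β = 0.674 (for power = 0.75)
d = 0.46

n = 2 · ((1.960 + 0.674) / 0.46)²
n = 2 · (5.726)²
n ≈ 65.57
Round up to the next whole number: n = 66 per group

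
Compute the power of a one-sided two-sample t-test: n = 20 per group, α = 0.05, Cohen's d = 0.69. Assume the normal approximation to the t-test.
Power ≈ 0.70

Power calculation (two-sample t-test, normal approximation):
z_β = d · √(n/2) - z_α
z_β = 0.69 · √(20/2) - 1.645
z_β = 0.69 · 3.162 - 1.645
z_β = 0.537

Power = Φ(z_β) = Φ(0.537) ≈ 0.704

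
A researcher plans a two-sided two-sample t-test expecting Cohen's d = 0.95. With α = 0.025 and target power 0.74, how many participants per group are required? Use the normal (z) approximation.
n = 19 per group

Sample size formula (two-sample t-test, normal approximation):
n = 2 · ((z_{α/2} + z_β) / d)²

z_{α/2} = 2.241 (for α = 0.025, two-sided)
z_β = 0.643 (for power = 0.74)
d = 0.95

n = 2 · ((2.241 + 0.643) / 0.95)²
n = 2 · (3.036)²
n ≈ 18.43
Round up to the next whole number: n = 19 per group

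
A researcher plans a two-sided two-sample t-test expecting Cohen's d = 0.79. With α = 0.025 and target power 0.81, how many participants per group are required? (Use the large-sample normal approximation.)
n = 32 per group

Sample size formula (two-sample t-test, normal approximation):
n = 2 · ((z_{α/2} + z_β) / d)²

z_{α/2} = 2.241 (for α = 0.025, two-sided)
z_β = 0.878 (for power = 0.81)
d = 0.79

n = 2 · ((2.241 + 0.878) / 0.79)²
n = 2 · (3.948)²
n ≈ 31.17
Round up to the next whole number: n = 32 per group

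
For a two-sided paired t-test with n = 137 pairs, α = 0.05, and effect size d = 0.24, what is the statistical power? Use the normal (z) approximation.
Power ≈ 0.80

Power calculation (paired t-test, normal approximation):
z_β = d · √n - z_{α/2}
z_β = 0.24 · √137 - 1.960
z_β = 0.24 · 11.705 - 1.960
z_β = 0.849

Power = Φ(z_β) = Φ(0.849) ≈ 0.802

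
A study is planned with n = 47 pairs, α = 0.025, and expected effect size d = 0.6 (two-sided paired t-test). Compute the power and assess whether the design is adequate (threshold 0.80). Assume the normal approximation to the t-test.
Power ≈ 0.97; the study is adequately powered (power ≥ 0.80)

Power calculation (paired t-test, normal approximation):
z_β = d · √n - z_{α/2}
z_β = 0.6 · √47 - 2.241
z_β = 0.6 · 6.856 - 2.241
z_β = 1.872

Power = Φ(z_β) = Φ(1.872) ≈ 0.969

Effect size d = 0.6 is medium by Cohen's convention (0.2/0.5/0.8).

Threshold: power ≥ 0.80 is conventionally adequate.
Power ≈ 0.97 → the study is adequately powered (power ≥ 0.80).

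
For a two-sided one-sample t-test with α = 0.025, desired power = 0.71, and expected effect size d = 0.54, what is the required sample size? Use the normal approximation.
n = 27

Sample size formula (one-sample t-test, normal approximation):
n = ((z_{α/2} + z_β) / d)²

z_{α/2} = 2.241 (for α = 0.025, two-sided)
z_β = 0.553 (for power = 0.71)
d = 0.54

n = ((2.241 + 0.553) / 0.54)²
n = (5.174)²
n ≈ 26.77
Round up to the next whole number: n = 27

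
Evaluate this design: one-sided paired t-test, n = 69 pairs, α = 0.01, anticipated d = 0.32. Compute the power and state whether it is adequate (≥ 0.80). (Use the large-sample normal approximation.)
Power ≈ 0.63; the study is underpowered (power < 0.80)

Power calculation (paired t-test, normal approximation):
z_β = d · √n - z_α
z_β = 0.32 · √69 - 2.326
z_β = 0.32 · 8.307 - 2.326
z_β = 0.332

Power = Φ(z_β) = Φ(0.332) ≈ 0.630

Effect size d = 0.32 is small by Cohen's convention (0.2/0.5/0.8).

Threshold: power ≥ 0.80 is conventionally adequate.
Power ≈ 0.63 → the study is underpowered (power < 0.80).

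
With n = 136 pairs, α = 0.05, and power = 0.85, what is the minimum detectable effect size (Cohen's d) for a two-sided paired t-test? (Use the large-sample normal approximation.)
d ≈ 0.26

Minimum detectable effect (paired t-test, normal approximation):
d = (z_{α/2} + z_β) / √n
d = (1.960 + 1.036) / √136
d = 2.996 / 11.662
d ≈ 0.26

By Cohen's convention (0.2 small / 0.5 medium / 0.8 large): small effect.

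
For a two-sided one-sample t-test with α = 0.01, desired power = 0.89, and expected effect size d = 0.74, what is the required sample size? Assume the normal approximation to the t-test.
n = 27

Sample size formula (one-sample t-test, normal approximation):
n = ((z_{α/2} + z_β) / d)²

z_{α/2} = 2.576 (for α = 0.01, two-sided)
z_β = 1.227 (for power = 0.89)
d = 0.74

n = ((2.576 + 1.227) / 0.74)²
n = (5.139)²
n ≈ 26.41
Round up to the next whole number: n = 27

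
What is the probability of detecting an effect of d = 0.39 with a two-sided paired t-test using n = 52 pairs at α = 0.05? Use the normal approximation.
Power ≈ 0.80

Power calculation (paired t-test, normal approximation):
z_β = d · √n - z_{α/2}
z_β = 0.39 · √52 - 1.960
z_β = 0.39 · 7.211 - 1.960
z_β = 0.852

Power = Φ(z_β) = Φ(0.852) ≈ 0.803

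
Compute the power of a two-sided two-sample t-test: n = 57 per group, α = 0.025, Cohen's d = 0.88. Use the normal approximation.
Power ≈ 0.99

Power calculation (two-sample t-test, normal approximation):
z_β = d · √(n/2) - z_{α/2}
z_β = 0.88 · √(57/2) - 2.241
z_β = 0.88 · 5.339 - 2.241
z_β = 2.457

Power = Φ(z_β) = Φ(2.457) ≈ 0.993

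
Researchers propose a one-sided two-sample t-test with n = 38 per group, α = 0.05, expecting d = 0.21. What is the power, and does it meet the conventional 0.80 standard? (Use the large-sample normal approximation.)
Power ≈ 0.23; the study is underpowered (power < 0.80)

Power calculation (two-sample t-test, normal approximation):
z_β = d · √(n/2) - z_α
z_β = 0.21 · √(38/2) - 1.645
z_β = 0.21 · 4.359 - 1.645
z_β = -0.729

Power = Φ(z_β) = Φ(-0.729) ≈ 0.233

Effect size d = 0.21 is small by Cohen's convention (0.2/0.5/0.8).

Threshold: power ≥ 0.80 is conventionally adequate.
Power ≈ 0.23 → the study is underpowered (power < 0.80).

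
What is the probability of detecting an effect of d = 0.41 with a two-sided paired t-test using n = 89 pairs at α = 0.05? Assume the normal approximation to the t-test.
Power ≈ 0.97

Power calculation (paired t-test, normal approximation):
z_β = d · √n - z_{α/2}
z_β = 0.41 · √89 - 1.960
z_β = 0.41 · 9.434 - 1.960
z_β = 1.908

Power = Φ(z_β) = Φ(1.908) ≈ 0.972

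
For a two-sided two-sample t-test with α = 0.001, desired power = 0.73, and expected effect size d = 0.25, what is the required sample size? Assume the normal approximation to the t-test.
n = 488 per group

Sample size formula (two-sample t-test, normal approximation):
n = 2 · ((z_{α/2} + z_β) / d)²

z_{α/2} = 3.291 (for α = 0.001, two-sided)
z_β = 0.613 (for power = 0.73)
d = 0.25

n = 2 · ((3.291 + 0.613) / 0.25)²
n = 2 · (15.616)²
n ≈ 487.72
Round up to the next whole number: n = 488 per group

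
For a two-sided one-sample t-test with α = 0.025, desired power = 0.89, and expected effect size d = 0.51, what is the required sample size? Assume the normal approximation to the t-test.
n = 47

Sample size formula (one-sample t-test, normal approximation):
n = ((z_{α/2} + z_β) / d)²

z_{α/2} = 2.241 (for α = 0.025, two-sided)
z_β = 1.227 (for power = 0.89)
d = 0.51

n = ((2.241 + 1.227) / 0.51)²
n = (6.800)²
n ≈ 46.24
Round up to the next whole number: n = 47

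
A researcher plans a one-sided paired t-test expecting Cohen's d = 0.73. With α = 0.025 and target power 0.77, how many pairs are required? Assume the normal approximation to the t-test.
n = 14 pairs

Sample size formula (paired t-test, normal approximation):
n = ((z_α + z_β) / d)²

z_α = 1.960 (for α = 0.025, one-sided)
z_β = 0.739 (for power = 0.77)
d = 0.73

n = ((1.960 + 0.739) / 0.73)²
n = (3.697)²
n ≈ 13.67
Round up to the next whole number: n = 14 pairs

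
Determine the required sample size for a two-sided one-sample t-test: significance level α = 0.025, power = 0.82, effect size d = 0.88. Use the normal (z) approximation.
n = 13

Sample size formula (one-sample t-test, normal approximation):
n = ((z_{α/2} + z_β) / d)²

z_{α/2} = 2.241 (for α = 0.025, two-sided)
z_β = 0.915 (for power = 0.82)
d = 0.88

n = ((2.241 + 0.915) / 0.88)²
n = (3.586)²
n ≈ 12.86
Round up to the next whole number: n = 13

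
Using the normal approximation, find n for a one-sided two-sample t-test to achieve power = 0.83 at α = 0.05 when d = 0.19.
n = 375 per group

Sample size formula (two-sample t-test, normal approximation):
n = 2 · ((z_α + z_β) / d)²

z_α = 1.645 (for α = 0.05, one-sided)
z_β = 0.954 (for power = 0.83)
d = 0.19

n = 2 · ((1.645 + 0.954) / 0.19)²
n = 2 · (13.679)²
n ≈ 374.23
Round up to the next whole number: n = 375 per group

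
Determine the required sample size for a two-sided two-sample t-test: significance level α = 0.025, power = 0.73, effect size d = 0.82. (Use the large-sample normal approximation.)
n = 25 per group

Sample size formula (two-sample t-test, normal approximation):
n = 2 · ((z_{α/2} + z_β) / d)²

z_{α/2} = 2.241 (for α = 0.025, two-sided)
z_β = 0.613 (for power = 0.73)
d = 0.82

n = 2 · ((2.241 + 0.613) / 0.82)²
n = 2 · (3.480)²
n ≈ 24.22
Round up to the next whole number: n = 25 per group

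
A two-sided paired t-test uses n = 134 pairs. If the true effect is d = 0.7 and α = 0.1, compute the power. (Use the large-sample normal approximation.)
Power ≈ 1.00

Power calculation (paired t-test, normal approximation):
z_β = d · √n - z_{α/2}
z_β = 0.7 · √134 - 1.645
z_β = 0.7 · 11.576 - 1.645
z_β = 6.458

Power = Φ(z_β) = Φ(6.458) ≈ 1.000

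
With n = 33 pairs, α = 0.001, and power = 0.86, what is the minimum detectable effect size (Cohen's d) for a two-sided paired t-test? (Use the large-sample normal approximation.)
d ≈ 0.76

Minimum detectable effect (paired t-test, normal approximation):
d = (z_{α/2} + z_β) / √n
d = (3.291 + 1.080) / √33
d = 4.371 / 5.745
d ≈ 0.76

By Cohen's convention (0.2 small / 0.5 medium / 0.8 large): medium effect.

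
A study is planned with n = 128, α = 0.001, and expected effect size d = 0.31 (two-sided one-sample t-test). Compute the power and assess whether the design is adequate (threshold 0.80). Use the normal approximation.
Power ≈ 0.59; the study is underpowered (power < 0.80)

Power calculation (one-sample t-test, normal approximation):
z_β = d · √n - z_{α/2}
z_β = 0.31 · √128 - 3.291
z_β = 0.31 · 11.314 - 3.291
z_β = 0.217

Power = Φ(z_β) = Φ(0.217) ≈ 0.586

Effect size d = 0.31 is small by Cohen's convention (0.2/0.5/0.8).

Threshold: power ≥ 0.80 is conventionally adequate.
Power ≈ 0.59 → the study is underpowered (power < 0.80).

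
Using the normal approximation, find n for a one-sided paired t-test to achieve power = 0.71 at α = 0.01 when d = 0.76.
n = 15 pairs

Sample size formula (paired t-test, normal approximation):
n = ((z_α + z_β) / d)²

z_α = 2.326 (for α = 0.01, one-sided)
z_β = 0.553 (for power = 0.71)
d = 0.76

n = ((2.326 + 0.553) / 0.76)²
n = (3.788)²
n ≈ 14.35
Round up to the next whole number: n = 15 pairs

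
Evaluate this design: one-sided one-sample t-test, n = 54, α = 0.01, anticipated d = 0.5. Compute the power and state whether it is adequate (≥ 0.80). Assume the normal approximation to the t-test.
Power ≈ 0.91; the study is adequately powered (power ≥ 0.80)

Power calculation (one-sample t-test, normal approximation):
z_β = d · √n - z_α
z_β = 0.5 · √54 - 2.326
z_β = 0.5 · 7.348 - 2.326
z_β = 1.348

Power = Φ(z_β) = Φ(1.348) ≈ 0.911

Effect size d = 0.5 is medium by Cohen's convention (0.2/0.5/0.8).

Threshold: power ≥ 0.80 is conventionally adequate.
Power ≈ 0.91 → the study is adequately powered (power ≥ 0.80).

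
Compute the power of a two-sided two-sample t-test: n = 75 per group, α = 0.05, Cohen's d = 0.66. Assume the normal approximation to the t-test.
Power ≈ 0.98

Power calculation (two-sample t-test, normal approximation):
z_β = d · √(n/2) - z_{α/2}
z_β = 0.66 · √(75/2) - 1.960
z_β = 0.66 · 6.124 - 1.960
z_β = 2.082

Power = Φ(z_β) = Φ(2.082) ≈ 0.981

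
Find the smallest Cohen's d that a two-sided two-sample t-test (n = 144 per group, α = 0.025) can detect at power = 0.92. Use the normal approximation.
d ≈ 0.43

Minimum detectable effect (two-sample t-test, normal approximation):
d = (z_{α/2} + z_β) / √(n/2)
d = (2.241 + 1.405) / √(144/2)
d = 3.646 / 8.485
d ≈ 0.43

By Cohen's convention (0.2 small / 0.5 medium / 0.8 large): small effect.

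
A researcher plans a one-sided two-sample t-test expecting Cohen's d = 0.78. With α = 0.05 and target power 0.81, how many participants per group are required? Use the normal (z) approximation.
n = 21 per group

Sample size formula (two-sample t-test, normal approximation):
n = 2 · ((z_α + z_β) / d)²

z_α = 1.645 (for α = 0.05, one-sided)
z_β = 0.878 (for power = 0.81)
d = 0.78

n = 2 · ((1.645 + 0.878) / 0.78)²
n = 2 · (3.235)²
n ≈ 20.93
Round up to the next whole number: n = 21 per group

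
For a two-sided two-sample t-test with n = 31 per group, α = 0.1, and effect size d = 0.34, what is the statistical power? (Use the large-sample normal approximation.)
Power ≈ 0.38

Power calculation (two-sample t-test, normal approximation):
z_β = d · √(n/2) - z_{α/2}
z_β = 0.34 · √(31/2) - 1.645
z_β = 0.34 · 3.937 - 1.645
z_β = -0.306

Power = Φ(z_β) = Φ(-0.306) ≈ 0.380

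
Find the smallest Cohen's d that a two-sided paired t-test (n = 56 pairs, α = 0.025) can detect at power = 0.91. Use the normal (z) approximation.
d ≈ 0.48

Minimum detectable effect (paired t-test, normal approximation):
d = (z_{α/2} + z_β) / √n
d = (2.241 + 1.341) / √56
d = 3.582 / 7.483
d ≈ 0.48

By Cohen's convention (0.2 small / 0.5 medium / 0.8 large): small effect.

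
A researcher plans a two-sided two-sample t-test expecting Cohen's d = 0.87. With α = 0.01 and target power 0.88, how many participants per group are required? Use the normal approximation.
n = 38 per group

Sample size formula (two-sample t-test, normal approximation):
n = 2 · ((z_{α/2} + z_β) / d)²

z_{α/2} = 2.576 (for α = 0.01, two-sided)
z_β = 1.175 (for power = 0.88)
d = 0.87

n = 2 · ((2.576 + 1.175) / 0.87)²
n = 2 · (4.311)²
n ≈ 37.17
Round up to the next whole number: n = 38 per group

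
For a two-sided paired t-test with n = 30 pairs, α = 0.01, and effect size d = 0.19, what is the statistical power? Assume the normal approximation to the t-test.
Power ≈ 0.06

Power calculation (paired t-test, normal approximation):
z_β = d · √n - z_{α/2}
z_β = 0.19 · √30 - 2.576
z_β = 0.19 · 5.477 - 2.576
z_β = -1.535

Power = Φ(z_β) = Φ(-1.535) ≈ 0.062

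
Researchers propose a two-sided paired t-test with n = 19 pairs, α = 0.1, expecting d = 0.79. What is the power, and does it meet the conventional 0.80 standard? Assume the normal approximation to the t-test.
Power ≈ 0.96; the study is adequately powered (power ≥ 0.80)

Power calculation (paired t-test, normal approximation):
z_β = d · √n - z_{α/2}
z_β = 0.79 · √19 - 1.645
z_β = 0.79 · 4.359 - 1.645
z_β = 1.799

Power = Φ(z_β) = Φ(1.799) ≈ 0.964

Effect size d = 0.79 is medium by Cohen's convention (0.2/0.5/0.8).

Threshold: power ≥ 0.80 is conventionally adequate.
Power ≈ 0.96 → the study is adequately powered (power ≥ 0.80).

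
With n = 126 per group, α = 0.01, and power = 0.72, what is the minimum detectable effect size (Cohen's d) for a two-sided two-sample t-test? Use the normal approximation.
d ≈ 0.40

Minimum detectable effect (two-sample t-test, normal approximation):
d = (z_{α/2} + z_β) / √(n/2)
d = (2.576 + 0.583) / √(126/2)
d = 3.159 / 7.937
d ≈ 0.40

By Cohen's convention (0.2 small / 0.5 medium / 0.8 large): small effect.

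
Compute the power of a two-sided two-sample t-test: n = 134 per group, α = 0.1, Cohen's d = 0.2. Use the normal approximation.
Power ≈ 0.50

Power calculation (two-sample t-test, normal approximation):
z_β = d · √(n/2) - z_{α/2}
z_β = 0.2 · √(134/2) - 1.645
z_β = 0.2 · 8.185 - 1.645
z_β = -0.008

Power = Φ(z_β) = Φ(-0.008) ≈ 0.497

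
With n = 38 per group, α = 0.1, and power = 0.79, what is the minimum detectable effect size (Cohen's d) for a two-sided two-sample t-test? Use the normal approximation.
d ≈ 0.56

Minimum detectable effect (two-sample t-test, normal approximation):
d = (z_{α/2} + z_β) / √(n/2)
d = (1.645 + 0.806) / √(38/2)
d = 2.451 / 4.359
d ≈ 0.56

By Cohen's convention (0.2 small / 0.5 medium / 0.8 large): medium effect.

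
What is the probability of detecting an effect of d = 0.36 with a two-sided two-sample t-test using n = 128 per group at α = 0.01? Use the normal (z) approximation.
Power ≈ 0.62

Power calculation (two-sample t-test, normal approximation):
z_β = d · √(n/2) - z_{α/2}
z_β = 0.36 · √(128/2) - 2.576
z_β = 0.36 · 8.000 - 2.576
z_β = 0.304

Power = Φ(z_β) = Φ(0.304) ≈ 0.620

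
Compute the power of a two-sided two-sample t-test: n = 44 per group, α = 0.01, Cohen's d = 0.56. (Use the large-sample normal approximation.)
Power ≈ 0.52

Power calculation (two-sample t-test, normal approximation):
z_β = d · √(n/2) - z_{α/2}
z_β = 0.56 · √(44/2) - 2.576
z_β = 0.56 · 4.690 - 2.576
z_β = 0.051

Power = Φ(z_β) = Φ(0.051) ≈ 0.520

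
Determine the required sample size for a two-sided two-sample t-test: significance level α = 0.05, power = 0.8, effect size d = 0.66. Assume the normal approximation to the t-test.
n = 37 per group

Sample size formula (two-sample t-test, normal approximation):
n = 2 · ((z_{α/2} + z_β) / d)²

z_{α/2} = 1.960 (for α = 0.05, two-sided)
z_β = 0.842 (for power = 0.8)
d = 0.66

n = 2 · ((1.960 + 0.842) / 0.66)²
n = 2 · (4.245)²
n ≈ 36.04
Round up to the next whole number: n = 37 per group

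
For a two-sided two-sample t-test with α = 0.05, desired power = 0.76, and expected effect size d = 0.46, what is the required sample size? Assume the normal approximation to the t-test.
n = 68 per group

Sample size formula (two-sample t-test, normal approximation):
n = 2 · ((z_{α/2} + z_β) / d)²

z_{α/2} = 1.960 (for α = 0.05, two-sided)
z_β = 0.706 (for power = 0.76)
d = 0.46

n = 2 · ((1.960 + 0.706) / 0.46)²
n = 2 · (5.796)²
n ≈ 67.19
Round up to the next whole number: n = 68 per group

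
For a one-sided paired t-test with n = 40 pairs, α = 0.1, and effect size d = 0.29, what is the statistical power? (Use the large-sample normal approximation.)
Power ≈ 0.71

Power calculation (paired t-test, normal approximation):
z_β = d · √n - z_α
z_β = 0.29 · √40 - 1.282
z_β = 0.29 · 6.325 - 1.282
z_β = 0.553

Power = Φ(z_β) = Φ(0.553) ≈ 0.710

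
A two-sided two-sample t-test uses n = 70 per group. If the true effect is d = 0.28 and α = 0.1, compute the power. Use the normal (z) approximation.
Power ≈ 0.50

Power calculation (two-sample t-test, normal approximation):
z_β = d · √(n/2) - z_{α/2}
z_β = 0.28 · √(70/2) - 1.645
z_β = 0.28 · 5.916 - 1.645
z_β = 0.012

Power = Φ(z_β) = Φ(0.012) ≈ 0.505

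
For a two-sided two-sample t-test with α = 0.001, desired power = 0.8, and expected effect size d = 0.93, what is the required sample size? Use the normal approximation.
n = 40 per group

Sample size formula (two-sample t-test, normal approximation):
n = 2 · ((z_{α/2} + z_β) / d)²

z_{α/2} = 3.291 (for α = 0.001, two-sided)
z_β = 0.842 (for power = 0.8)
d = 0.93

n = 2 · ((3.291 + 0.842) / 0.93)²
n = 2 · (4.444)²
n ≈ 39.50
Round up to the next whole number: n = 40 per group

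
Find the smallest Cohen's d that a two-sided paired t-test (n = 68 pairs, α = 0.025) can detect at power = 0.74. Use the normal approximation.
d ≈ 0.35

Minimum detectable effect (paired t-test, normal approximation):
d = (z_{α/2} + z_β) / √n
d = (2.241 + 0.643) / √68
d = 2.885 / 8.246
d ≈ 0.35

By Cohen's convention (0.2 small / 0.5 medium / 0.8 large): small effect.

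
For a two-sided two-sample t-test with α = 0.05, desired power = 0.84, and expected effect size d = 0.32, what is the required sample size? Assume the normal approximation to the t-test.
n = 171 per group

Sample size formula (two-sample t-test, normal approximation):
n = 2 · ((z_{α/2} + z_β) / d)²

z_{α/2} = 1.960 (for α = 0.05, two-sided)
z_β = 0.994 (for power = 0.84)
d = 0.32

n = 2 · ((1.960 + 0.994) / 0.32)²
n = 2 · (9.231)²
n ≈ 170.42
Round up to the next whole number: n = 171 per group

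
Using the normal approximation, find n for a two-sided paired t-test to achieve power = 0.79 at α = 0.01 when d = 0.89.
n = 15 pairs

Sample size formula (paired t-test, normal approximation):
n = ((z_{α/2} + z_β) / d)²

z_{α/2} = 2.576 (for α = 0.01, two-sided)
z_β = 0.806 (for power = 0.79)
d = 0.89

n = ((2.576 + 0.806) / 0.89)²
n = (3.800)²
n ≈ 14.44
Round up to the next whole number: n = 15 pairs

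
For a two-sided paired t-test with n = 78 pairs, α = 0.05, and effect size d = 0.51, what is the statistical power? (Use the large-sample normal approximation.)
Power ≈ 0.99

Power calculation (paired t-test, normal approximation):
z_β = d · √n - z_{α/2}
z_β = 0.51 · √78 - 1.960
z_β = 0.51 · 8.832 - 1.960
z_β = 2.544

Power = Φ(z_β) = Φ(2.544) ≈ 0.995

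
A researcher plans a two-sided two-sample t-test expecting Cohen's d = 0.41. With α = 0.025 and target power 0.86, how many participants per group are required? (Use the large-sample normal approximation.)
n = 132 per group

Sample size formula (two-sample t-test, normal approximation):
n = 2 · ((z_{α/2} + z_β) / d)²

z_{α/2} = 2.241 (for α = 0.025, two-sided)
z_β = 1.080 (for power = 0.86)
d = 0.41

n = 2 · ((2.241 + 1.080) / 0.41)²
n = 2 · (8.100)²
n ≈ 131.22
Round up to the next whole number: n = 132 per group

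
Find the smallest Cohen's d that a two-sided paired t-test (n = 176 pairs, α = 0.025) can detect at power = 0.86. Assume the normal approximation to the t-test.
d ≈ 0.25

Minimum detectable effect (paired t-test, normal approximation):
d = (z_{α/2} + z_β) / √n
d = (2.241 + 1.080) / √176
d = 3.322 / 13.266
d ≈ 0.25

By Cohen's convention (0.2 small / 0.5 medium / 0.8 large): small effect.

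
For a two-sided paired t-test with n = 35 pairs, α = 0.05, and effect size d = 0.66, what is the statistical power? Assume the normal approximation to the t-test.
Power ≈ 0.97

Power calculation (paired t-test, normal approximation):
z_β = d · √n - z_{α/2}
z_β = 0.66 · √35 - 1.960
z_β = 0.66 · 5.916 - 1.960
z_β = 1.945

Power = Φ(z_β) = Φ(1.945) ≈ 0.974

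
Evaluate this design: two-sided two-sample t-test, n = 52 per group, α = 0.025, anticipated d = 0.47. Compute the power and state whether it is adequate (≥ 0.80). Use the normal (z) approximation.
Power ≈ 0.56; the study is underpowered (power < 0.80)

Power calculation (two-sample t-test, normal approximation):
z_β = d · √(n/2) - z_{α/2}
z_β = 0.47 · √(52/2) - 2.241
z_β = 0.47 · 5.099 - 2.241
z_β = 0.155

Power = Φ(z_β) = Φ(0.155) ≈ 0.562

Effect size d = 0.47 is small by Cohen's convention (0.2/0.5/0.8).

Threshold: power ≥ 0.80 is conventionally adequate.
Power ≈ 0.56 → the study is underpowered (power < 0.80).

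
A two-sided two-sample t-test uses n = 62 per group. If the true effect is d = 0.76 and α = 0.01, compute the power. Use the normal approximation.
Power ≈ 0.95

Power calculation (two-sample t-test, normal approximation):
z_β = d · √(n/2) - z_{α/2}
z_β = 0.76 · √(62/2) - 2.576
z_β = 0.76 · 5.568 - 2.576
z_β = 1.656

Power = Φ(z_β) = Φ(1.656) ≈ 0.951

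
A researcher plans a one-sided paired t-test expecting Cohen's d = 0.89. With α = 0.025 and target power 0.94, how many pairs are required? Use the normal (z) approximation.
n = 16 pairs

Sample size formula (paired t-test, normal approximation):
n = ((z_α + z_β) / d)²

z_α = 1.960 (for α = 0.025, one-sided)
z_β = 1.555 (for power = 0.94)
d = 0.89

n = ((1.960 + 1.555) / 0.89)²
n = (3.949)²
n ≈ 15.59
Round up to the next whole number: n = 16 pairs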